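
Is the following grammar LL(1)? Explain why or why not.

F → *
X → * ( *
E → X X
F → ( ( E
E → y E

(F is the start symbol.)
Relevant sets:
  FIRST(X) = { '*' }

For F:
  PREDICT(F → '*') = { '*' }
  PREDICT(F → '(' '(' E) = { '(' }
For E:
  PREDICT(E → X X) = { '*' }
  PREDICT(E → y E) = { 'y' }
X has a single production, so nothing to check there.

All predict sets are disjoint. The grammar IS LL(1).

Answer: Yes, the grammar is LL(1).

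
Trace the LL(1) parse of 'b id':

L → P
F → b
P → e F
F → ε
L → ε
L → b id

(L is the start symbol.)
LL(1) parsing maintains a stack (initially the start symbol over $) and the input. At each step: if the stack top is a terminal, match it against the current input token; if it is a non-terminal N, replace it with the RHS of M[N, lookahead] (the unique production whose predict set contains the lookahead).

Stack is shown with the top on the left.

Stack   Input   Action
----------------------
L $     b id $  output L → b id
b id $  b id $  match 'b'
id $    id $    match 'id'
$       $       accept

The string is accepted.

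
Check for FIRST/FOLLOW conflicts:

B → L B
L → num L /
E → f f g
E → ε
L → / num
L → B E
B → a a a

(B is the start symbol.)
Nullable non-terminals: E.

E: nullable alternative(s) E → ε; FOLLOW(E) = { '/', 'a', 'num' }
  E → f f g: FIRST \ {ε} = { 'f' } — disjoint from FOLLOW(E)
  E → ε: FIRST \ {ε} = { } — this is the only nullable alternative, skip

B, L have no nullable alternative, so no FIRST/FOLLOW check is needed there.

No FIRST/FOLLOW conflicts found.

Answer: No FIRST/FOLLOW conflicts.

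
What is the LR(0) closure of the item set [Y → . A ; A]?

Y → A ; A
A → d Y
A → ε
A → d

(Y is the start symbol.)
{ [A → . d Y], [A → . d], [A → .], [Y → . A ; A] }

Start with: [Y → . A ; A]
  [Y → . A ; A] has the dot before A: add [A → . d Y], [A → .], [A → . d]
No further items can be added.

CLOSURE = { [A → . d Y], [A → . d], [A → .], [Y → . A ; A] }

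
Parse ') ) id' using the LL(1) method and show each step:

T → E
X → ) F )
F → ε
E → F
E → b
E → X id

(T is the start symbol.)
LL(1) parsing maintains a stack (initially the start symbol over $) and the input. At each step: if the stack top is a terminal, match it against the current input token; if it is a non-terminal N, replace it with the RHS of M[N, lookahead] (the unique production whose predict set contains the lookahead).

Stack is shown with the top on the left.

Stack       Input     Action
----------------------------
T $         ) ) id $  output T → E
E $         ) ) id $  output E → X id
X id $      ) ) id $  output X → ) F )
) F ) id $  ) ) id $  match ')'
F ) id $    ) id $    output F → ε
) id $      ) id $    match ')'
id $        id $      match 'id'
$           $         accept

The string is accepted.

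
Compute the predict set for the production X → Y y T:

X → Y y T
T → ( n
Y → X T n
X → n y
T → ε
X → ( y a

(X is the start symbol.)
PREDICT(X → Y y T) = (FIRST(RHS) \ {ε}) ∪ (FOLLOW(X) if ε ∈ FIRST(RHS), i.e. RHS ⇒* ε)
FIRST(Y) = { '(', 'n' }
FIRST(Y y T) = { '(', 'n' }
ε ∉ FIRST(Y y T), so FOLLOW(X) is not added.
PREDICT(X → Y y T) = { '(', 'n' }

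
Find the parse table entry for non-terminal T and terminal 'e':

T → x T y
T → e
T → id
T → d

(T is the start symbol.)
T → e

To find M[T, 'e'], we find productions for T where 'e' is in the predict set (PREDICT(N → α) = (FIRST(α) \ {ε}) ∪ (FOLLOW(N) if α ⇒* ε)).

T → x T y: PREDICT = { 'x' }
T → e: PREDICT = { 'e' }
  'e' is in predict set, so this production goes in M[T, 'e']
T → id: PREDICT = { 'id' }
T → d: PREDICT = { 'd' }

M[T, 'e'] = T → e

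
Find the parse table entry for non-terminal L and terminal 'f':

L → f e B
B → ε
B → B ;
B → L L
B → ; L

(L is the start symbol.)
To find M[L, 'f'], we find productions for L where 'f' is in the predict set (PREDICT(N → α) = (FIRST(α) \ {ε}) ∪ (FOLLOW(N) if α ⇒* ε)).

L → f e B: PREDICT = { 'f' }
  'f' is in predict set, so this production goes in M[L, 'f']

M[L, 'f'] = L → f e B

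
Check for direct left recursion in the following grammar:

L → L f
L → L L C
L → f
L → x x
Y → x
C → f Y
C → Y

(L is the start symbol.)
Yes, L is left-recursive

L → L f: LEFT RECURSIVE (starts with L)
L → L L C: LEFT RECURSIVE (starts with L)
L → f: starts with f
L → x x: starts with x
Y → x: starts with x
C → f Y: starts with f
C → Y: starts with Y

The grammar has direct left recursion on: L.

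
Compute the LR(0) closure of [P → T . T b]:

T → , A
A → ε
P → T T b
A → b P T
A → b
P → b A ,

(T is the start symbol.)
{ [P → T . T b], [T → . , A] }

To compute CLOSURE, for each item [A → α.Bβ] where B is a non-terminal, add [B → .γ] for all productions B → γ; repeat for the newly added items until nothing changes.

Start with: [P → T . T b]
  [P → T . T b] has the dot before T: add [T → . , A]
No further items can be added.

CLOSURE = { [P → T . T b], [T → . , A] }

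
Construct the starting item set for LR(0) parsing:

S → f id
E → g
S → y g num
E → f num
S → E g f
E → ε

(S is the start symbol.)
{ [E → . f num], [E → . g], [E → .], [S → . E g f], [S → . f id], [S → . y g num], [S' → . S] }

First, augment the grammar with S' → S
I₀ = CLOSURE({ [S' → . S] }):
  [S' → . S] has the dot before S: add [S → . f id], [S → . y g num], [S → . E g f]
  [S → . E g f] has the dot before E: add [E → . g], [E → . f num], [E → .]
No further items can be added.

I₀ = { [E → . f num], [E → . g], [E → .], [S → . E g f], [S → . f id], [S → . y g num], [S' → . S] }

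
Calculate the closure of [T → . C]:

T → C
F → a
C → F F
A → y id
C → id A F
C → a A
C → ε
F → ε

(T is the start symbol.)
{ [C → . F F], [C → . a A], [C → . id A F], [C → .], [F → . a], [F → .], [T → . C] }

To compute CLOSURE, for each item [A → α.Bβ] where B is a non-terminal, add [B → .γ] for all productions B → γ; repeat for the newly added items until nothing changes.

Start with: [T → . C]
  [T → . C] has the dot before C: add [C → . F F], [C → . id A F], [C → . a A], [C → .]
  [C → . F F] has the dot before F: add [F → . a], [F → .]
No further items can be added.

CLOSURE = { [C → . F F], [C → . a A], [C → . id A F], [C → .], [F → . a], [F → .], [T → . C] }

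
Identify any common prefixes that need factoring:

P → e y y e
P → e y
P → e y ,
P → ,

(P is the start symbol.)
Left-factoring is needed when two productions for the same non-terminal
share a common prefix on the right-hand side.

Productions for P:
  P → e y y e
  P → e y
  P → e y ,
  P → ,

Found common prefix 'e y' in productions for P

Answer: Yes, P has productions with common prefix 'e y'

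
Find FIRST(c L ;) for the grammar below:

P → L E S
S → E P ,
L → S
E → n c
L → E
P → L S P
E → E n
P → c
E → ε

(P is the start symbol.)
To compute FIRST(c L ;), process the symbols left to right:
Symbol c is a terminal. Add 'c' and stop.
FIRST(c L ;) = { 'c' }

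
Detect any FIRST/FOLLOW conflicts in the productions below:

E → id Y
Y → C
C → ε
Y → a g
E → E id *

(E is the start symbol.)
No FIRST/FOLLOW conflicts.

Nullable non-terminals: C, Y.
FIRST sets used below: FIRST(C) = { ε }
C has a nullable alternative but only one production, so nothing to check.

Y: nullable alternative(s) Y → C; FOLLOW(Y) = { $, 'id' }
  Y → C: FIRST \ {ε} = { } — this is the only nullable alternative, skip
  Y → a g: FIRST \ {ε} = { 'a' } — disjoint from FOLLOW(Y)

E has no nullable alternative, so no FIRST/FOLLOW check is needed there.

No FIRST/FOLLOW conflicts found.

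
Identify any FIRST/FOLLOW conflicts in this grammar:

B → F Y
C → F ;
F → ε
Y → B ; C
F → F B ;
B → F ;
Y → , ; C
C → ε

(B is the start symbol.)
A FIRST/FOLLOW conflict occurs when a non-terminal N has a nullable alternative N → β (β ⇒* ε) and another alternative N → α with FIRST(α) ∩ FOLLOW(N) ≠ ∅: on such a lookahead the parser cannot decide between expanding α and letting N vanish via β.

Nullable non-terminals: C, F.
FIRST sets used below: FIRST(F) = { ',', ';', ε }, FIRST(B) = { ',', ';' }

C: nullable alternative(s) C → ε; FOLLOW(C) = { $, ';' }
  C → F ;: FIRST \ {ε} = { ',', ';' } — overlaps FOLLOW(C) on { ';' }: CONFLICT
  C → ε: FIRST \ {ε} = { } — this is the only nullable alternative, skip

F: nullable alternative(s) F → ε; FOLLOW(F) = { ',', ';' }
  F → ε: FIRST \ {ε} = { } — this is the only nullable alternative, skip
  F → F B ;: FIRST \ {ε} = { ',', ';' } — overlaps FOLLOW(F) on { ',', ';' }: CONFLICT

B, Y have no nullable alternative, so no FIRST/FOLLOW check is needed there.

So the grammar has 2 FIRST/FOLLOW conflicts (marked CONFLICT above).

Answer: Yes. C → F ';' with FOLLOW(C) on { ';' }; F → F B ';' with FOLLOW(F) on { ',', ';' }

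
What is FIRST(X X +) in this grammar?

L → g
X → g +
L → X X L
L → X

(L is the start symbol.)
FIRST sets of the non-terminals involved (from the grammar, by fixed-point iteration):
  FIRST(X) = { 'g' }

To compute FIRST(X X +), process the symbols left to right:
Symbol X is a non-terminal. Add FIRST(X) \ {ε} = { 'g' }
X is not nullable (ε ∉ FIRST(X)), so stop here.
FIRST(X X +) = { 'g' }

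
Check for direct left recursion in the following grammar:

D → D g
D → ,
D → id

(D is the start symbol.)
D → D g: LEFT RECURSIVE (starts with D)
D → ,: starts with ','
D → id: starts with id

The grammar has direct left recursion on: D.

Answer: Yes, D is left-recursive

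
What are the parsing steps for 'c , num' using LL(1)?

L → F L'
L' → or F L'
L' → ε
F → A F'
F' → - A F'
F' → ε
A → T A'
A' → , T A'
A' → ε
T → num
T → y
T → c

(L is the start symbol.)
Stack is shown with the top on the left.

Stack           Input      Action
---------------------------------
L $             c , num $  output L → F L'
F L' $          c , num $  output F → A F'
A F' L' $       c , num $  output A → T A'
T A' F' L' $    c , num $  output T → c
c A' F' L' $    c , num $  match 'c'
A' F' L' $      , num $    output A' → , T A'
, T A' F' L' $  , num $    match ','
T A' F' L' $    num $      output T → num
num A' F' L' $  num $      match 'num'
A' F' L' $      $          output A' → ε
F' L' $         $          output F' → ε
L' $            $          output L' → ε
$               $          accept

The string is accepted.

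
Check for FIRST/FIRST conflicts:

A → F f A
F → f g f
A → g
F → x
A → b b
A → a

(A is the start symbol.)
No FIRST/FIRST conflicts.

FIRST sets of the non-terminals at (or reachable through a nullable prefix from) the front of some alternative:
  FIRST(F) = { 'f', 'x' }

Productions for A:
  A → F f A: FIRST = { 'f', 'x' }
  A → g: FIRST = { 'g' }
  A → b b: FIRST = { 'b' }
  A → a: FIRST = { 'a' }
Productions for F:
  F → f g f: FIRST = { 'f' }
  F → x: FIRST = { 'x' }

All alternatives of each non-terminal have pairwise disjoint FIRST sets.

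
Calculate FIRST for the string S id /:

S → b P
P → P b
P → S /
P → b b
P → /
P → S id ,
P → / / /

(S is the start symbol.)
{ 'b' }

FIRST sets of the non-terminals involved (from the grammar, by fixed-point iteration):
  FIRST(S) = { 'b' }

To compute FIRST(S id /), process the symbols left to right:
Symbol S is a non-terminal. Add FIRST(S) \ {ε} = { 'b' }
S is not nullable (ε ∉ FIRST(S)), so stop here.
FIRST(S id /) = { 'b' }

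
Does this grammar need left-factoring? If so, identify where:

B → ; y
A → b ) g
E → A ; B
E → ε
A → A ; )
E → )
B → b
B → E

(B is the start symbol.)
No, left-factoring is not needed

Left-factoring is needed when two productions for the same non-terminal
share a common prefix on the right-hand side.

Productions for B:
  B → ; y
  B → b
  B → E
Productions for A:
  A → b ) g
  A → A ; )
Productions for E:
  E → A ; B
  E → ε
  E → )

No common prefixes found.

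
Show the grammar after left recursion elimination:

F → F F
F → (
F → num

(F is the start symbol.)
F is directly left-recursive. The standard transformation for
  A → A α₁ | ... | A α_m | β₁ | ... | β_n
is
  A  → β₁ A' | ... | β_n A'
  A' → α₁ A' | ... | α_m A' | ε

F → ( becomes F → ( F'
F → num becomes F → num F'
F → F F becomes F' → F F'
Add F' → ε

Resulting grammar:
F → ( F'
F → num F'
F' → F F'
F' → ε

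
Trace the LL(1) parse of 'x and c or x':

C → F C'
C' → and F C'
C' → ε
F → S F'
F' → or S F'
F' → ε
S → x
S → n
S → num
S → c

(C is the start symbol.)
Stack is shown with the top on the left.

Stack         Input           Action
------------------------------------
C $           x and c or x $  output C → F C'
F C' $        x and c or x $  output F → S F'
S F' C' $     x and c or x $  output S → x
x F' C' $     x and c or x $  match 'x'
F' C' $       and c or x $    output F' → ε
C' $          and c or x $    output C' → and F C'
and F C' $    and c or x $    match 'and'
F C' $        c or x $        output F → S F'
S F' C' $     c or x $        output S → c
c F' C' $     c or x $        match 'c'
F' C' $       or x $          output F' → or S F'
or S F' C' $  or x $          match 'or'
S F' C' $     x $             output S → x
x F' C' $     x $             match 'x'
F' C' $       $               output F' → ε
C' $          $               output C' → ε
$             $               accept

The string is accepted.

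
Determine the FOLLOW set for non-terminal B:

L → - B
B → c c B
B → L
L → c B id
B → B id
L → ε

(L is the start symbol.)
{ $, 'id' }

In L → - B: B is at the end, add FOLLOW(L)
In B → c c B: B is at the end; this adds FOLLOW(B) to itself — nothing new
In L → c B id: B is followed by id, add FIRST(id) \ {ε} = { 'id' }
In B → B id: B is followed by id, add FIRST(id) \ {ε} = { 'id' }

The FOLLOW sets referred to above (computed the same way, to a fixed point):
  FOLLOW(L) = { $, 'id' }

Taking the union: FOLLOW(B) = { $, 'id' }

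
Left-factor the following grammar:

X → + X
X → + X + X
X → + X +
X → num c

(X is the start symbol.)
Left-factoring transforms A → αβ₁ | αβ₂ into A → αA' and A' → β₁ | β₂
(α is the longest common prefix among the alternatives). Repeat until
no nonterminal has two alternatives with a common prefix.

Round 1: X has alternatives sharing prefix '+ X'. Introduce X': X → + X X'
  Add: X' → ε
  Add: X' → + X
  Add: X' → +

Round 2: X' has alternatives sharing prefix '+'. Introduce X'': X' → + X''
  Add: X'' → X
  Add: X'' → ε

No remaining common prefixes — done.

Resulting grammar:
X → + X X'
X' → ε
X' → + X''
X'' → X
X'' → ε
X → num c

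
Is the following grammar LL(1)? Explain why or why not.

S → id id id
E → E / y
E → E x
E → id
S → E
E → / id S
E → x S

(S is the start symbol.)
A grammar is LL(1) if for each non-terminal N with multiple productions, the predict sets of those productions are pairwise disjoint, where PREDICT(N → α) = (FIRST(α) \ {ε}) ∪ (FOLLOW(N) if α ⇒* ε).

Relevant sets:
  FIRST(E) = { '/', 'id', 'x' }

For S:
  PREDICT(S → id id id) = { 'id' }
  PREDICT(S → E) = { '/', 'id', 'x' }
For E:
  PREDICT(E → E '/' y) = { '/', 'id', 'x' }
  PREDICT(E → E x) = { '/', 'id', 'x' }
  PREDICT(E → id) = { 'id' }
  PREDICT(E → '/' id S) = { '/' }
  PREDICT(E → x S) = { 'x' }

Conflict found: Predict set conflict for S: { 'id' }
The grammar is NOT LL(1).

Answer: No. Predict set conflict for S: { 'id' }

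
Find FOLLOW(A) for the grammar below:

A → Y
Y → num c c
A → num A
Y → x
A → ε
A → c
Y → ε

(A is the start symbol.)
A is the start symbol, so $ ∈ FOLLOW(A).
In A → num A: A is at the end; this adds FOLLOW(A) to itself — nothing new

Taking the union: FOLLOW(A) = { $ }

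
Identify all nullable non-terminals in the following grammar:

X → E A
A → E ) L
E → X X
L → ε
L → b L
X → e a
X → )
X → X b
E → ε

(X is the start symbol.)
A non-terminal is nullable if it can derive ε (the empty string): either it has an ε-production, or it has a production whose right-hand side consists entirely of nullable non-terminals.

ε-productions: L → ε, E → ε
So L, E are immediately nullable.
No further non-terminal can be added: every production for the remaining non-terminals contains a terminal or a non-nullable non-terminal.
Nullable = { 'E', 'L' }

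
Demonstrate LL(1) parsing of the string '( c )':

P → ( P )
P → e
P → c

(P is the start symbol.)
LL(1) parsing maintains a stack (initially the start symbol over $) and the input. At each step: if the stack top is a terminal, match it against the current input token; if it is a non-terminal N, replace it with the RHS of M[N, lookahead] (the unique production whose predict set contains the lookahead).

Stack is shown with the top on the left.

Stack    Input    Action
------------------------
P $      ( c ) $  output P → ( P )
( P ) $  ( c ) $  match '('
P ) $    c ) $    output P → c
c ) $    c ) $    match 'c'
) $      ) $      match ')'
$        $        accept

The string is accepted.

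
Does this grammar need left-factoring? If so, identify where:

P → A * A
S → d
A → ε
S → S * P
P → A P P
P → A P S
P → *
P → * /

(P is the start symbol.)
Yes, P has productions with common prefix 'A'; P has productions with common prefix '*'

Left-factoring is needed when two productions for the same non-terminal
share a common prefix on the right-hand side.

Productions for P:
  P → A * A
  P → A P P
  P → A P S
  P → *
  P → * /
Productions for S:
  S → d
  S → S * P

Found common prefix 'A' in productions for P
Found common prefix '*' in productions for P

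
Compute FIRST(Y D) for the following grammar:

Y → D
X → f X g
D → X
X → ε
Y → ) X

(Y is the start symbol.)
FIRST sets of the non-terminals involved (from the grammar, by fixed-point iteration):
  FIRST(Y) = { ')', 'f', ε }
  FIRST(D) = { 'f', ε }

To compute FIRST(Y D), process the symbols left to right:
Symbol Y is a non-terminal. Add FIRST(Y) \ {ε} = { ')', 'f' }
Y is nullable (ε ∈ FIRST(Y)), continue to the next symbol.
Symbol D is a non-terminal. Add FIRST(D) \ {ε} = { 'f' }
D is nullable (ε ∈ FIRST(D)), continue to the next symbol.
All symbols are nullable, so ε is in the result.
FIRST(Y D) = { ')', 'f', ε }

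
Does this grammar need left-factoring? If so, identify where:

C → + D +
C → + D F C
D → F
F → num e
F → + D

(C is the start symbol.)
Left-factoring is needed when two productions for the same non-terminal
share a common prefix on the right-hand side.

Productions for C:
  C → + D +
  C → + D F C
Productions for F:
  F → num e
  F → + D

Found common prefix '+ D' in productions for C

Answer: Yes, C has productions with common prefix '+ D'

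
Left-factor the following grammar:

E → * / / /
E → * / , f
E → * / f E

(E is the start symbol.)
Left-factoring transforms A → αβ₁ | αβ₂ into A → αA' and A' → β₁ | β₂
(α is the longest common prefix among the alternatives). Repeat until
no nonterminal has two alternatives with a common prefix.

Round 1: E has alternatives sharing prefix '* /'. Introduce E': E → * / E'
  Add: E' → / /
  Add: E' → , f
  Add: E' → f E

No remaining common prefixes — done.

Resulting grammar:
E → * / E'
E' → / /
E' → , f
E' → f E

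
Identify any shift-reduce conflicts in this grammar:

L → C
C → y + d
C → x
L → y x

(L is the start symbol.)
No shift-reduce conflicts

A shift-reduce conflict occurs when an LR(0) state has both:
  - a complete (reduce) item [A → α .] (dot at the end), and
  - a shift item [B → β . c γ] (dot before a terminal).

Augment with L' → L and build the canonical LR(0) collection (I0 = CLOSURE({[L' → . L]}), then GOTO on every symbol after a dot until no new states appear). It has 8 states:
  I0: { [C → . x], [C → . y + d], [L → . C], [L → . y x], [L' → . L] }  — shift
  I1: { [L → C .] }  — reduce
  I2: { [L' → L .] }  — accept
  I3: { [C → x .] }  — reduce
  I4: { [C → y . + d], [L → y . x] }  — shift
  I5: { [C → y + . d] }  — shift
  I6: { [L → y x .] }  — reduce
  I7: { [C → y + d .] }  — reduce

No state contains both a complete item and a shift item.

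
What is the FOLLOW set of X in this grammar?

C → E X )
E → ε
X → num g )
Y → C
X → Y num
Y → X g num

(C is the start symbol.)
To compute FOLLOW(X), find every occurrence of X on a right-hand side N → α X β: add FIRST(β) \ {ε}, and if β is empty or nullable also add FOLLOW(N). Iterate to a fixed point.

In C → E X ): X is followed by ')', add FIRST(')') \ {ε} = { ')' }
In Y → X g num: X is followed by g num, add FIRST(g num) \ {ε} = { 'g' }

Taking the union: FOLLOW(X) = { ')', 'g' }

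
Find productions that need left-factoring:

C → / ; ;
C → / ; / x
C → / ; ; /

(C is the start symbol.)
Left-factoring is needed when two productions for the same non-terminal
share a common prefix on the right-hand side.

Productions for C:
  C → / ; ;
  C → / ; / x
  C → / ; ; /

Found common prefix '/ ;' in productions for C

Answer: Yes, C has productions with common prefix '/ ;'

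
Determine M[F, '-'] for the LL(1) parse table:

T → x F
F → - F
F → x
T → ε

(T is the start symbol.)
F → - F

To find M[F, '-'], we find productions for F where '-' is in the predict set (PREDICT(N → α) = (FIRST(α) \ {ε}) ∪ (FOLLOW(N) if α ⇒* ε)).

F → - F: PREDICT = { '-' }
  '-' is in predict set, so this production goes in M[F, '-']
F → x: PREDICT = { 'x' }

M[F, '-'] = F → - F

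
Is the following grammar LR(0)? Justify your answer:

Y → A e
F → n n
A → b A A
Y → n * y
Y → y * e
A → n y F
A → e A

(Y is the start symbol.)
Augment with Y' → Y and build the canonical LR(0) collection (I0 = CLOSURE({[Y' → . Y]}), then GOTO on every symbol after a dot until no new states appear). It has 20 states:
  I0: { [A → . b A A], [A → . e A], [A → . n y F], [Y → . A e], [Y → . n * y], [Y → . y * e], [Y' → . Y] }  — shift
  I1: { [Y → A . e] }  — shift
  I2: { [Y' → Y .] }  — accept
  I3: { [A → . b A A], [A → . e A], [A → . n y F], [A → b . A A] }  — shift
  I4: { [A → . b A A], [A → . e A], [A → . n y F], [A → e . A] }  — shift
  I5: { [A → n . y F], [Y → n . * y] }  — shift
  I6: { [Y → y . * e] }  — shift
  I7: { [Y → y * . e] }  — shift
  I8: { [Y → y * e .] }  — reduce
  I9: { [Y → n * . y] }  — shift
  I10: { [A → n y . F], [F → . n n] }  — shift
  I11: { [A → n y F .] }  — reduce
  I12: { [F → n . n] }  — shift
  I13: { [F → n n .] }  — reduce
  I14: { [Y → n * y .] }  — reduce
  I15: { [A → e A .] }  — reduce
  I16: { [A → n . y F] }  — shift
  I17: { [A → . b A A], [A → . e A], [A → . n y F], [A → b A . A] }  — shift
  I18: { [A → b A A .] }  — reduce
  I19: { [Y → A e .] }  — reduce

Every state is either a pure shift/goto state or contains exactly one complete item and nothing to shift — no conflicts. The grammar is LR(0).

Answer: Yes, the grammar is LR(0)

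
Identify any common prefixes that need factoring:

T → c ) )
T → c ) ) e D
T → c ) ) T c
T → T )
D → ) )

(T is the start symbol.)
Yes, T has productions with common prefix 'c ) )'

Left-factoring is needed when two productions for the same non-terminal
share a common prefix on the right-hand side.

Productions for T:
  T → c ) )
  T → c ) ) e D
  T → c ) ) T c
  T → T )

Found common prefix 'c ) )' in productions for T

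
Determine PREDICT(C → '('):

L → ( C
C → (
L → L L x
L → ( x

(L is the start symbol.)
PREDICT(C → '(') = (FIRST(RHS) \ {ε}) ∪ (FOLLOW(C) if ε ∈ FIRST(RHS), i.e. RHS ⇒* ε)
FIRST('(') = { '(' }
ε ∉ FIRST('('), so FOLLOW(C) is not added.
PREDICT(C → '(') = { '(' }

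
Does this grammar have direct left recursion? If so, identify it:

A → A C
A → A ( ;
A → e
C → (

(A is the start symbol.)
Yes, A is left-recursive

A → A C: LEFT RECURSIVE (starts with A)
A → A ( ;: LEFT RECURSIVE (starts with A)
A → e: starts with e
C → (: starts with '('

The grammar has direct left recursion on: A.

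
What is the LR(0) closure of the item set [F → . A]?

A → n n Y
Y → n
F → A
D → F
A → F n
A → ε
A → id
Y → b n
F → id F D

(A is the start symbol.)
{ [A → . F n], [A → . id], [A → . n n Y], [A → .], [F → . A], [F → . id F D] }

To compute CLOSURE, for each item [A → α.Bβ] where B is a non-terminal, add [B → .γ] for all productions B → γ; repeat for the newly added items until nothing changes.

Start with: [F → . A]
  [F → . A] has the dot before A: add [A → . n n Y], [A → . F n], [A → .], [A → . id]
  [A → . F n] has the dot before F: add [F → . id F D]
No further items can be added.

CLOSURE = { [A → . F n], [A → . id], [A → . n n Y], [A → .], [F → . A], [F → . id F D] }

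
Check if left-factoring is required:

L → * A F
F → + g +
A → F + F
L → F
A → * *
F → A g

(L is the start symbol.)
No, left-factoring is not needed

Left-factoring is needed when two productions for the same non-terminal
share a common prefix on the right-hand side.

Productions for L:
  L → * A F
  L → F
Productions for F:
  F → + g +
  F → A g
Productions for A:
  A → F + F
  A → * *

No common prefixes found.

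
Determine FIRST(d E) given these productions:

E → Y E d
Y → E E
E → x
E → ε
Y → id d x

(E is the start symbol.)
{ 'd' }

To compute FIRST(d E), process the symbols left to right:
Symbol d is a terminal. Add 'd' and stop.
FIRST(d E) = { 'd' }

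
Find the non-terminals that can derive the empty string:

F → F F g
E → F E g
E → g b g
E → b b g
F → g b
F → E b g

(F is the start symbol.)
None

There are no ε-productions, so no non-terminal can derive ε.
No non-terminals are nullable.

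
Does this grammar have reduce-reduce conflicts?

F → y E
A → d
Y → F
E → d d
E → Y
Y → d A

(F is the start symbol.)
A reduce-reduce conflict occurs when an LR(0) state has two complete items [A → α .] and [B → β .] — both call for a reduction, and with no lookahead the parser cannot choose between them.

Augment with F' → F and build the canonical LR(0) collection (I0 = CLOSURE({[F' → . F]}), then GOTO on every symbol after a dot until no new states appear). It has 9 states:
  I0: { [F → . y E], [F' → . F] }  — shift
  I1: { [F' → F .] }  — accept
  I2: { [E → . Y], [E → . d d], [F → . y E], [F → y . E], [Y → . F], [Y → . d A] }  — shift
  I3: { [F → y E .] }  — reduce
  I4: { [Y → F .] }  — reduce
  I5: { [E → Y .] }  — reduce
  I6: { [A → . d], [E → d . d], [Y → d . A] }  — shift
  I7: { [Y → d A .] }  — reduce
  I8: { [A → d .], [E → d d .] }  — 2 reduces

I8 contains complete items [A → d .], [E → d d .] — reduce-reduce conflict.

Answer: Yes — I8: [A → d .] vs [E → d d .]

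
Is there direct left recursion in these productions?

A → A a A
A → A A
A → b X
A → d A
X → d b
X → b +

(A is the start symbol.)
Yes, A is left-recursive

Direct left recursion occurs when N → N α for some non-terminal N (the right-hand side begins with the left-hand side itself).

A → A a A: LEFT RECURSIVE (starts with A)
A → A A: LEFT RECURSIVE (starts with A)
A → b X: starts with b
A → d A: starts with d
X → d b: starts with d
X → b +: starts with b

The grammar has direct left recursion on: A.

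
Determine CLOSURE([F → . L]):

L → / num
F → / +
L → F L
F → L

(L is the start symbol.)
{ [F → . / +], [F → . L], [L → . / num], [L → . F L] }

Start with: [F → . L]
  [F → . L] has the dot before L: add [L → . / num], [L → . F L]
  [L → . F L] has the dot before F: add [F → . / +]
No further items can be added.

CLOSURE = { [F → . / +], [F → . L], [L → . / num], [L → . F L] }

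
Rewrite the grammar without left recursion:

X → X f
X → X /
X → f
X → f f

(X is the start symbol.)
X → f X'
X → f f X'
X' → f X'
X' → / X'
X' → ε

X is directly left-recursive. The standard transformation for
  A → A α₁ | ... | A α_m | β₁ | ... | β_n
is
  A  → β₁ A' | ... | β_n A'
  A' → α₁ A' | ... | α_m A' | ε

X → f becomes X → f X'
X → f f becomes X → f f X'
X → X f becomes X' → f X'
X → X / becomes X' → / X'
Add X' → ε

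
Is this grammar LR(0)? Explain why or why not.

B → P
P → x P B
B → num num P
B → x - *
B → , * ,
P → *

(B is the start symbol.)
A grammar is LR(0) if no state in the canonical LR(0) collection has:
  - both a shift item (dot before a terminal) and a complete item (shift-reduce conflict), or
  - two or more complete items (reduce-reduce conflict; the accept item [B' → B .] counts as a complete item here).

Augment with B' → B and build the canonical LR(0) collection (I0 = CLOSURE({[B' → . B]}), then GOTO on every symbol after a dot until no new states appear). It has 16 states:
  I0: { [B → . , * ,], [B → . P], [B → . num num P], [B → . x - *], [B' → . B], [P → . *], [P → . x P B] }  — shift
  I1: { [P → * .] }  — reduce
  I2: { [B → , . * ,] }  — shift
  I3: { [B' → B .] }  — accept
  I4: { [B → P .] }  — reduce
  I5: { [B → num . num P] }  — shift
  I6: { [B → x . - *], [P → . *], [P → . x P B], [P → x . P B] }  — shift
  I7: { [B → x - . *] }  — shift
  I8: { [B → . , * ,], [B → . P], [B → . num num P], [B → . x - *], [P → . *], [P → . x P B], [P → x P . B] }  — shift
  I9: { [P → . *], [P → . x P B], [P → x . P B] }  — shift
  I10: { [P → x P B .] }  — reduce
  I11: { [B → x - * .] }  — reduce
  I12: { [B → num num . P], [P → . *], [P → . x P B] }  — shift
  I13: { [B → num num P .] }  — reduce
  I14: { [B → , * . ,] }  — shift
  I15: { [B → , * , .] }  — reduce

Every state is either a pure shift/goto state or contains exactly one complete item and nothing to shift — no conflicts. The grammar is LR(0).

Answer: Yes, the grammar is LR(0)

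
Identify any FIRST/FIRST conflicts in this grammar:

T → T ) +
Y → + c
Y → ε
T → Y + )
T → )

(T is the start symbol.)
Yes. T → T ')' '+' / T → Y '+' ')' on { '+' }; T → T ')' '+' / T → ')' on { ')' }

A FIRST/FIRST conflict occurs when two productions N → α and N → β for the same non-terminal have FIRST(α) ∩ FIRST(β) ≠ ∅ (with ε ∈ FIRST of a nullable right-hand side, so two nullable alternatives also conflict).

FIRST sets of the non-terminals at (or reachable through a nullable prefix from) the front of some alternative:
  FIRST(T) = { ')', '+' }
  FIRST(Y) = { '+', ε }

Productions for T:
  T → T ) +: FIRST = { ')', '+' }
  T → Y + ): FIRST = { '+' }
  T → ): FIRST = { ')' }
Productions for Y:
  Y → + c: FIRST = { '+' }
  Y → ε: FIRST = { ε }

Conflict for T: T → T ) + and T → Y + )
  Overlap: { '+' }
Conflict for T: T → T ) + and T → )
  Overlap: { ')' }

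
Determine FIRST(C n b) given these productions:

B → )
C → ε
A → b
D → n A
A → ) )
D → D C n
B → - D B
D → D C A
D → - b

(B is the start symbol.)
{ 'n' }

FIRST sets of the non-terminals involved (from the grammar, by fixed-point iteration):
  FIRST(C) = { ε }

To compute FIRST(C n b), process the symbols left to right:
Symbol C is a non-terminal. Add FIRST(C) \ {ε} = { }
C is nullable (ε ∈ FIRST(C)), continue to the next symbol.
Symbol n is a terminal. Add 'n' and stop.
FIRST(C n b) = { 'n' }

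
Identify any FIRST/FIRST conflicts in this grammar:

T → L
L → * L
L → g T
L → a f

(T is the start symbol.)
Productions for L:
  L → * L: FIRST = { '*' }
  L → g T: FIRST = { 'g' }
  L → a f: FIRST = { 'a' }
T has only one production, so no FIRST/FIRST conflict is possible there.

All alternatives of each non-terminal have pairwise disjoint FIRST sets.

Answer: No FIRST/FIRST conflicts.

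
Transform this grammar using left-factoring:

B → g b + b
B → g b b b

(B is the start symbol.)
B → g b B'
B' → + b
B' → b b

Left-factoring transforms A → αβ₁ | αβ₂ into A → αA' and A' → β₁ | β₂
(α is the longest common prefix among the alternatives). Repeat until
no nonterminal has two alternatives with a common prefix.

Round 1: B has alternatives sharing prefix 'g b'. Introduce B': B → g b B'
  Add: B' → + b
  Add: B' → b b

No remaining common prefixes — done.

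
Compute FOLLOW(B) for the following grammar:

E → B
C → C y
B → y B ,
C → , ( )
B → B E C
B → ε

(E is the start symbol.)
To compute FOLLOW(B), find every occurrence of B on a right-hand side N → α B β: add FIRST(β) \ {ε}, and if β is empty or nullable also add FOLLOW(N). Iterate to a fixed point.

In E → B: B is at the end, add FOLLOW(E)
In B → y B ,: B is followed by ',', add FIRST(',') \ {ε} = { ',' }
In B → B E C: B is followed by E C, add FIRST(E C) \ {ε} = { ',', 'y' }

The FOLLOW sets referred to above (computed the same way, to a fixed point):
  FOLLOW(E) = { $, ',' }

Taking the union: FOLLOW(B) = { $, ',', 'y' }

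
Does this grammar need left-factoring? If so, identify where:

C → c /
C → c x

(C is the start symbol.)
Left-factoring is needed when two productions for the same non-terminal
share a common prefix on the right-hand side.

Productions for C:
  C → c /
  C → c x

Found common prefix 'c' in productions for C

Answer: Yes, C has productions with common prefix 'c'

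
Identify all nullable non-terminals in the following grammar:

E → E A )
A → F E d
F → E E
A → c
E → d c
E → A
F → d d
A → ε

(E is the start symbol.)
ε-productions: A → ε
So A is immediately nullable.
E → A: every symbol on the right is nullable, so E is nullable too.
F → E E: every symbol on the right is nullable, so F is nullable too.
Every non-terminal is now nullable.
Nullable = { 'A', 'E', 'F' }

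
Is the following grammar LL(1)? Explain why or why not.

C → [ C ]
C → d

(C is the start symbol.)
A grammar is LL(1) if for each non-terminal N with multiple productions, the predict sets of those productions are pairwise disjoint, where PREDICT(N → α) = (FIRST(α) \ {ε}) ∪ (FOLLOW(N) if α ⇒* ε).

For C:
  PREDICT(C → '[' C ']') = { '[' }
  PREDICT(C → d) = { 'd' }

All predict sets are disjoint. The grammar IS LL(1).

Answer: Yes, the grammar is LL(1).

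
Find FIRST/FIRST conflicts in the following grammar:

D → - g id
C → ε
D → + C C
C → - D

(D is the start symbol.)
No FIRST/FIRST conflicts.

Productions for D:
  D → - g id: FIRST = { '-' }
  D → + C C: FIRST = { '+' }
Productions for C:
  C → ε: FIRST = { ε }
  C → - D: FIRST = { '-' }

All alternatives of each non-terminal have pairwise disjoint FIRST sets.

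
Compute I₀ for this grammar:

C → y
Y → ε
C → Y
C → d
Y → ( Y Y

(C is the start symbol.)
{ [C → . Y], [C → . d], [C → . y], [C' → . C], [Y → . ( Y Y], [Y → .] }

First, augment the grammar with C' → C
I₀ = CLOSURE({ [C' → . C] }):
  [C' → . C] has the dot before C: add [C → . y], [C → . Y], [C → . d]
  [C → . Y] has the dot before Y: add [Y → .], [Y → . ( Y Y]
No further items can be added.

I₀ = { [C → . Y], [C → . d], [C → . y], [C' → . C], [Y → . ( Y Y], [Y → .] }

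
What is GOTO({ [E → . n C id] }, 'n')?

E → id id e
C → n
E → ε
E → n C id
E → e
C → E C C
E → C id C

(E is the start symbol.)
{ [C → . E C C], [C → . n], [E → . C id C], [E → . e], [E → . id id e], [E → . n C id], [E → .], [E → n . C id] }

GOTO(I, 'n') = CLOSURE({ [A → αX.β] : [A → α.Xβ] ∈ I, X = 'n' })

Items with dot before 'n', with the dot advanced:
  [E → . n C id] → [E → n . C id]
Closure of the advanced items:
  [E → n . C id] has the dot before C: add [C → . n], [C → . E C C]
  [C → . E C C] has the dot before E: add [E → . id id e], [E → .], [E → . n C id], [E → . e], [E → . C id C]

GOTO = { [C → . E C C], [C → . n], [E → . C id C], [E → . e], [E → . id id e], [E → . n C id], [E → .], [E → n . C id] }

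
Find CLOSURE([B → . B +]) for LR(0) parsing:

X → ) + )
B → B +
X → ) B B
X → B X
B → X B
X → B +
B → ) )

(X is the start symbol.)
{ [B → . ) )], [B → . B +], [B → . X B], [X → . ) + )], [X → . ) B B], [X → . B +], [X → . B X] }

Start with: [B → . B +]
  [B → . B +] has the dot before B: add [B → . X B], [B → . ) )]
  [B → . X B] has the dot before X: add [X → . ) + )], [X → . ) B B], [X → . B X], [X → . B +]
No further items can be added.

CLOSURE = { [B → . ) )], [B → . B +], [B → . X B], [X → . ) + )], [X → . ) B B], [X → . B +], [X → . B X] }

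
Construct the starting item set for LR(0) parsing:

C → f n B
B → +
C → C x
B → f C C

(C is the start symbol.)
First, augment the grammar with C' → C
I₀ = CLOSURE({ [C' → . C] }):
  [C' → . C] has the dot before C: add [C → . f n B], [C → . C x]
No further items can be added.

I₀ = { [C → . C x], [C → . f n B], [C' → . C] }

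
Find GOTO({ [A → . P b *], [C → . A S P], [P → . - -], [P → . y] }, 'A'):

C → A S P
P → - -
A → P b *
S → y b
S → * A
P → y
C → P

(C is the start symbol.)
GOTO(I, 'A') = CLOSURE({ [A → αX.β] : [A → α.Xβ] ∈ I, X = 'A' })

Items with dot before 'A', with the dot advanced:
  [C → . A S P] → [C → A . S P]
Closure of the advanced items:
  [C → A . S P] has the dot before S: add [S → . y b], [S → . * A]

GOTO = { [C → A . S P], [S → . * A], [S → . y b] }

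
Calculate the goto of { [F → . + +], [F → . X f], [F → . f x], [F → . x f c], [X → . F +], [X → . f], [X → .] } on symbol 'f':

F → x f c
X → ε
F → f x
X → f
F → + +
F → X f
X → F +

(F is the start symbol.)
GOTO(I, 'f') = CLOSURE({ [A → αX.β] : [A → α.Xβ] ∈ I, X = 'f' })

Items with dot before 'f', with the dot advanced:
  [F → . f x] → [F → f . x]
  [X → . f] → [X → f .]
Closure adds nothing (no advanced item has the dot before a non-terminal).

GOTO = { [F → f . x], [X → f .] }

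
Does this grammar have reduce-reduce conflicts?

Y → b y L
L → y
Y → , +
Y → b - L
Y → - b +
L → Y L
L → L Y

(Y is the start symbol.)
Augment with Y' → Y and build the canonical LR(0) collection (I0 = CLOSURE({[Y' → . Y]}), then GOTO on every symbol after a dot until no new states appear). It has 16 states:
  I0: { [Y → . , +], [Y → . - b +], [Y → . b - L], [Y → . b y L], [Y' → . Y] }  — shift
  I1: { [Y → , . +] }  — shift
  I2: { [Y → - . b +] }  — shift
  I3: { [Y' → Y .] }  — accept
  I4: { [Y → b . - L], [Y → b . y L] }  — shift
  I5: { [L → . L Y], [L → . Y L], [L → . y], [Y → . , +], [Y → . - b +], [Y → . b - L], [Y → . b y L], [Y → b - . L] }  — shift
  I6: { [L → . L Y], [L → . Y L], [L → . y], [Y → . , +], [Y → . - b +], [Y → . b - L], [Y → . b y L], [Y → b y . L] }  — shift
  I7: { [L → L . Y], [Y → . , +], [Y → . - b +], [Y → . b - L], [Y → . b y L], [Y → b y L .] }  — shift, reduce
  I8: { [L → . L Y], [L → . Y L], [L → . y], [L → Y . L], [Y → . , +], [Y → . - b +], [Y → . b - L], [Y → . b y L] }  — shift
  I9: { [L → y .] }  — reduce
  I10: { [L → L . Y], [L → Y L .], [Y → . , +], [Y → . - b +], [Y → . b - L], [Y → . b y L] }  — shift, reduce
  I11: { [L → L Y .] }  — reduce
  I12: { [L → L . Y], [Y → . , +], [Y → . - b +], [Y → . b - L], [Y → . b y L], [Y → b - L .] }  — shift, reduce
  I13: { [Y → - b . +] }  — shift
  I14: { [Y → - b + .] }  — reduce
  I15: { [Y → , + .] }  — reduce

No state contains more than one complete item.

Answer: No reduce-reduce conflicts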